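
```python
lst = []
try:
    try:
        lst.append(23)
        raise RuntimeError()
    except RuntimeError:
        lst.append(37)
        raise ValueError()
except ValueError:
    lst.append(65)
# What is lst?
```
[23, 37, 65]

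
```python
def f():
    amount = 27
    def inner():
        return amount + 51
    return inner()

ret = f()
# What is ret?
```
78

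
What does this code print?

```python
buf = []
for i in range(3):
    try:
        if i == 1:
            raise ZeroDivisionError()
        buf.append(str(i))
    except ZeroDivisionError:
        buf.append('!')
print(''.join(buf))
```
0!2

Exception on i=1 caught, loop continues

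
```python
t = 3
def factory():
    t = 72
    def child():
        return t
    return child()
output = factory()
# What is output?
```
72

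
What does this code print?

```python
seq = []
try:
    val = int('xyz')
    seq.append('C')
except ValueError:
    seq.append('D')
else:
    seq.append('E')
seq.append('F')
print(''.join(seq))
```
DF

else block skipped when exception is caught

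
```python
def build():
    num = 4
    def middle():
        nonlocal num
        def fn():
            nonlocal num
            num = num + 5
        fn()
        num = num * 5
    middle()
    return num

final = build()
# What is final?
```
45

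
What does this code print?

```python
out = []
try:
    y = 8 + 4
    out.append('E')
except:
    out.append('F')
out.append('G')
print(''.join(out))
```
EG

No exception, try block completes normally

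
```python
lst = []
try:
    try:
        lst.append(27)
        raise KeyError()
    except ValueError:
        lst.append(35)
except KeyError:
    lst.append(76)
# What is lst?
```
[27, 76]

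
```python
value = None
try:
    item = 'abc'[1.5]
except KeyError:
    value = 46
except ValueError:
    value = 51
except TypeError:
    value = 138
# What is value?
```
138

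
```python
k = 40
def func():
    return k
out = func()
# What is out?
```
40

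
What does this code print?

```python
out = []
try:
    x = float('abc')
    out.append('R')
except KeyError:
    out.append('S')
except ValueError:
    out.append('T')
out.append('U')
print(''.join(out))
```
TU

ValueError is caught by its specific handler, not KeyError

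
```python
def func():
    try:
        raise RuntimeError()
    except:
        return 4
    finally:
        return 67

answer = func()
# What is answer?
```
67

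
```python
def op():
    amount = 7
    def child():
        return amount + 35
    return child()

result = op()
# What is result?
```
42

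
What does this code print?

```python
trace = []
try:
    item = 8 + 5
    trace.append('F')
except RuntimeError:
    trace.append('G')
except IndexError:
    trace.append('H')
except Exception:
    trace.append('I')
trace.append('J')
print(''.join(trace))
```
FJ

No exception, try block completes normally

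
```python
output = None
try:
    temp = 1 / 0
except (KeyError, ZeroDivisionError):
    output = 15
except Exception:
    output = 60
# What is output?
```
15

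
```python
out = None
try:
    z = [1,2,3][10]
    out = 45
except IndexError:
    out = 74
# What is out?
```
74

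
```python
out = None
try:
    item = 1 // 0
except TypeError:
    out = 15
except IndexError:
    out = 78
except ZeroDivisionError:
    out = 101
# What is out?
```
101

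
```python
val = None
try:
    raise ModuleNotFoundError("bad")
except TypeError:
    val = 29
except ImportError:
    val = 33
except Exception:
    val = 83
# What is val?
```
33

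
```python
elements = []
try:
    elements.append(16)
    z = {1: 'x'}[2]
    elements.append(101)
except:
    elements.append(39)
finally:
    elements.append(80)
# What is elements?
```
[16, 39, 80]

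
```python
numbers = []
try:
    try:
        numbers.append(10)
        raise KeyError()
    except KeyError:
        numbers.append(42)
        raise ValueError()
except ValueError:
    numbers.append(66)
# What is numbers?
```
[10, 42, 66]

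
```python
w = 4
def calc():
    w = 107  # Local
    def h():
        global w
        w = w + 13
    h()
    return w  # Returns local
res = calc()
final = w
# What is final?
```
17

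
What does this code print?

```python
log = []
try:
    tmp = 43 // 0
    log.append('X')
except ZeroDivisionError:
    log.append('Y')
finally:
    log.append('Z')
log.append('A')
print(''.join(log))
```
YZA

finally always runs, even after exception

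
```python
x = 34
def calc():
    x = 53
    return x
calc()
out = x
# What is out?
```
34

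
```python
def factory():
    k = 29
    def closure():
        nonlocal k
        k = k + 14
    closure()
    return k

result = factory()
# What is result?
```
43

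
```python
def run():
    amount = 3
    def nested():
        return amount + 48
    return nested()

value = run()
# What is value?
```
51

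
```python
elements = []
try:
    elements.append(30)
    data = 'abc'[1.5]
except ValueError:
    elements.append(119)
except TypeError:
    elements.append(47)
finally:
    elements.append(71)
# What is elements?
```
[30, 47, 71]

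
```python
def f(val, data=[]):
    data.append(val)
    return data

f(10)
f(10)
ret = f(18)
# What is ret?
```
[10, 10, 18]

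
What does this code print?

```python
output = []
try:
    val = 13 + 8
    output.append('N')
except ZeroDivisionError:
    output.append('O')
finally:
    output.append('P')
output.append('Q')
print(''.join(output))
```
NPQ

finally runs after normal execution too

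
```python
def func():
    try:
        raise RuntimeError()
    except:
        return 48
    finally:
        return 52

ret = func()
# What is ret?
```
52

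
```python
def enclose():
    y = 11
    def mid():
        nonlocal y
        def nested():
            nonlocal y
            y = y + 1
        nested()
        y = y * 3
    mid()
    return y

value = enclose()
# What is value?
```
36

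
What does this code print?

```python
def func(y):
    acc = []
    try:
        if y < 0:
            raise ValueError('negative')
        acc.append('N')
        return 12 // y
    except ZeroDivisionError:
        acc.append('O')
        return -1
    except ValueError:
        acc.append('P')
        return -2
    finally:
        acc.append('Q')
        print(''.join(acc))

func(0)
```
NOQ

y=0 causes ZeroDivisionError, caught, finally prints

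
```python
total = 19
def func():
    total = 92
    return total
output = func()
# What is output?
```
92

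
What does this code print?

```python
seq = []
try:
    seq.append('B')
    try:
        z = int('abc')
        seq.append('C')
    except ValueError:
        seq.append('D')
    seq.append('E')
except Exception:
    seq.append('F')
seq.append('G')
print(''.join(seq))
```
BDEG

Inner exception caught by inner handler, outer continues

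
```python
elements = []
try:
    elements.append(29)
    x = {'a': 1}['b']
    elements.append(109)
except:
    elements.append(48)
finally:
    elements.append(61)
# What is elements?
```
[29, 48, 61]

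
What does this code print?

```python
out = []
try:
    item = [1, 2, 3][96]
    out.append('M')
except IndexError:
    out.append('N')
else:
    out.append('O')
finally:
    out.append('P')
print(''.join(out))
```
NP

Exception: except runs, else skipped, finally runs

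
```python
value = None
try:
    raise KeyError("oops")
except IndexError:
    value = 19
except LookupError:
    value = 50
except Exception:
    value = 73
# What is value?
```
50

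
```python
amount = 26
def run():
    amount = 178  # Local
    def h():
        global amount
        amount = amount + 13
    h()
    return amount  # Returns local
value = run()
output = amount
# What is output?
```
39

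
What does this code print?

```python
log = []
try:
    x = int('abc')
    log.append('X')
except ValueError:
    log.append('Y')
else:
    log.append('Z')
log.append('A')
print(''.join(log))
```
YA

else block skipped when exception is caught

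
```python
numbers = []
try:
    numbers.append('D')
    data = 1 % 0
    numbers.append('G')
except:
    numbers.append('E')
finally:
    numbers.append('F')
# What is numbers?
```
['D', 'E', 'F']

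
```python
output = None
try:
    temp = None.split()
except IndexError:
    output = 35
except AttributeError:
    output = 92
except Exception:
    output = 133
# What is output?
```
92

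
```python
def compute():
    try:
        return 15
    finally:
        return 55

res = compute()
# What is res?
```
55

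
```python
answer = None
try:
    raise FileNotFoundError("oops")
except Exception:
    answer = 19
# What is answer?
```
19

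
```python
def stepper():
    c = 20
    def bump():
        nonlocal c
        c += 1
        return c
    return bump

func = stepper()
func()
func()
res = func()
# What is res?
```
23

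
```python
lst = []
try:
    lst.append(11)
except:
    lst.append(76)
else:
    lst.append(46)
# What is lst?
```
[11, 46]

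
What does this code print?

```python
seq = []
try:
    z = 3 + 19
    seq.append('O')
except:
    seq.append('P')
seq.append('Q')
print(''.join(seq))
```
OQ

No exception, try block completes normally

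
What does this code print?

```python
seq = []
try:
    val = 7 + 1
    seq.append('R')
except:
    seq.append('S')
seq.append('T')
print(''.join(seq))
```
RT

No exception, try block completes normally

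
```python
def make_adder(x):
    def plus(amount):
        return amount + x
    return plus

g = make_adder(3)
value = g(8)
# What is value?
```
11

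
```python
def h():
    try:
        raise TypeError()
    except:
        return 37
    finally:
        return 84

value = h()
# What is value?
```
84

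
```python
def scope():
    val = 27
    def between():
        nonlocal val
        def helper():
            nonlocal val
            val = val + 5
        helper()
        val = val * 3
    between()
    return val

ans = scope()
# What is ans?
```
96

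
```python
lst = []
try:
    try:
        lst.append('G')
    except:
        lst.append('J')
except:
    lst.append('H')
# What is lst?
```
['G']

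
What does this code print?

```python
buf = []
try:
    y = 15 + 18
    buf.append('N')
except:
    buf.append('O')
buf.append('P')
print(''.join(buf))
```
NP

No exception, try block completes normally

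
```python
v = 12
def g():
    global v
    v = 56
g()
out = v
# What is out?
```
56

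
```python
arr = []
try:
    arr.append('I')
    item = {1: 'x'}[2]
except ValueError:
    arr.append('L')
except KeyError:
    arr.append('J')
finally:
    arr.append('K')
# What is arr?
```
['I', 'J', 'K']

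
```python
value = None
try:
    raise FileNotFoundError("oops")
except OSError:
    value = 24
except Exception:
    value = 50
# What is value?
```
24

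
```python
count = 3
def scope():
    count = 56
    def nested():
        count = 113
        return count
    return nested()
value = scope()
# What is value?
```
113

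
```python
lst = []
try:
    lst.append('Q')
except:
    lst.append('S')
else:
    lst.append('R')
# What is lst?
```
['Q', 'R']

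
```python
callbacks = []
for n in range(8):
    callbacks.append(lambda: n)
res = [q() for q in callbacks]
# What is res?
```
[7, 7, 7, 7, 7, 7, 7, 7]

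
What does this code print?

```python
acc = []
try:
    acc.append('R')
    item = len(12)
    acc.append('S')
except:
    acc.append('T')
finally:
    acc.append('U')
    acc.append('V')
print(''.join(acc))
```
RTUV

Code before exception runs, then except, then all of finally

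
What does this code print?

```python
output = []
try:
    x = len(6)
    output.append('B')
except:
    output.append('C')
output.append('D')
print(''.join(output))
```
CD

Exception raised in try, caught by bare except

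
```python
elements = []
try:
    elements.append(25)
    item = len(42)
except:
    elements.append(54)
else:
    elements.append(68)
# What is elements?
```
[25, 54]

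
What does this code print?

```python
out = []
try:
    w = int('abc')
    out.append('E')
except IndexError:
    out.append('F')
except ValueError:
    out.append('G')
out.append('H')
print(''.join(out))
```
GH

ValueError is caught by its specific handler, not IndexError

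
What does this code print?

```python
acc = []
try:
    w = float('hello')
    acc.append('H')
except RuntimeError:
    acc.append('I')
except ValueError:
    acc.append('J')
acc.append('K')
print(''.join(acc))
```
JK

ValueError is caught by its specific handler, not RuntimeError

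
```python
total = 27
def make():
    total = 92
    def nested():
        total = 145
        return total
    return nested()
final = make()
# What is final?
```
145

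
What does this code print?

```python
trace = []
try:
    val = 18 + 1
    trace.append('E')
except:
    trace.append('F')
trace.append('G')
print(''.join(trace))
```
EG

No exception, try block completes normally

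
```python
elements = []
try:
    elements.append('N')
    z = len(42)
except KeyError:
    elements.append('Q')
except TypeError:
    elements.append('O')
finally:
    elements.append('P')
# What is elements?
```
['N', 'O', 'P']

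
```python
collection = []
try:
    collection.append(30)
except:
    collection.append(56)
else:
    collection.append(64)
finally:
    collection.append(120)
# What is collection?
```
[30, 64, 120]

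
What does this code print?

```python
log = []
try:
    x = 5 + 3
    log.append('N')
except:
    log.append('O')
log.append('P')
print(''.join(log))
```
NP

No exception, try block completes normally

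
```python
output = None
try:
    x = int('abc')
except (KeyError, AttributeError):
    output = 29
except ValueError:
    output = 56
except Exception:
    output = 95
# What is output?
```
56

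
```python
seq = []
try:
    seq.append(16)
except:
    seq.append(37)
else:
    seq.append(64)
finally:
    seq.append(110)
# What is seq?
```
[16, 64, 110]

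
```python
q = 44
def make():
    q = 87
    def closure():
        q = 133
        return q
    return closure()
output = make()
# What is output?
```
133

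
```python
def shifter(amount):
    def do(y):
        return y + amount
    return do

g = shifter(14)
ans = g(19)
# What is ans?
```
33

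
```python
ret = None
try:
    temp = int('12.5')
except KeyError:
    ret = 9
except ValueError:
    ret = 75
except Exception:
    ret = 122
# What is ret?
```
75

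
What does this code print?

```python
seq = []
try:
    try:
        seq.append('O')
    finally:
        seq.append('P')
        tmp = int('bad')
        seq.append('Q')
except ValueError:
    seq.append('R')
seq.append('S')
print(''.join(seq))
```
OPRS

Exception in inner finally caught by outer except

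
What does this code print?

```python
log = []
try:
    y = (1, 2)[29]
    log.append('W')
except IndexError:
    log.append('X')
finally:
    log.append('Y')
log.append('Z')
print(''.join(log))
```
XYZ

finally always runs, even after exception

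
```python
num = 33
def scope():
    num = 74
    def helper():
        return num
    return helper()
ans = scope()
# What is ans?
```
74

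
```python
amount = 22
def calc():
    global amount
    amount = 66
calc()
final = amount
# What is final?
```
66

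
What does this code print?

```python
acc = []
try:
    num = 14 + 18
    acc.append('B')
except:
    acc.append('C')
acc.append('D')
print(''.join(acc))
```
BD

No exception, try block completes normally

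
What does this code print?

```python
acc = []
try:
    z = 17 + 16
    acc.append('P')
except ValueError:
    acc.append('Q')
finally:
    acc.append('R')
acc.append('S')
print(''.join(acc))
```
PRS

finally runs after normal execution too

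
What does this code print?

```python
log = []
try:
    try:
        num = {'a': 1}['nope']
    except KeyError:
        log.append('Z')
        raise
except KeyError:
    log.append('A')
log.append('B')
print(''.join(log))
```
ZAB

raise without argument re-raises current exception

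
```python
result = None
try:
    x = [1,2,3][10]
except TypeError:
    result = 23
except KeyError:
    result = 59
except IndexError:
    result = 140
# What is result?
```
140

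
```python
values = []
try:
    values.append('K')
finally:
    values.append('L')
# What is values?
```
['K', 'L']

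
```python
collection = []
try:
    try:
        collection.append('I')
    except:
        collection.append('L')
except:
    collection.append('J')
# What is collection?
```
['I']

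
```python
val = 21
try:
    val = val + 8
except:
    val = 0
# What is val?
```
29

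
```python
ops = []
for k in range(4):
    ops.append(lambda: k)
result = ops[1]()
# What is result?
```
3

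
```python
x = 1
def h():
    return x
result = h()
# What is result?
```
1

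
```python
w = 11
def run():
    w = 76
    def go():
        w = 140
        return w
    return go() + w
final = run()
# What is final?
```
216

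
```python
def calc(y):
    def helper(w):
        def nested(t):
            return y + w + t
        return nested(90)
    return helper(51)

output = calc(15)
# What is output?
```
156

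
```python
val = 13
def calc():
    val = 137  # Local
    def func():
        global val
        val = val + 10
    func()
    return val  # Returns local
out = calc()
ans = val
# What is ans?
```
23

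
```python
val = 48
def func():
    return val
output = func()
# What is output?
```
48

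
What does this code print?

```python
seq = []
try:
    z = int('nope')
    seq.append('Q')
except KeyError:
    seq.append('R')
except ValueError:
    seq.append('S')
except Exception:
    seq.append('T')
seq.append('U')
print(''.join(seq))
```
SU

ValueError matches before generic Exception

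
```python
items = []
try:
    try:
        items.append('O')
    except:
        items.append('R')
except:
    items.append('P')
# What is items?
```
['O']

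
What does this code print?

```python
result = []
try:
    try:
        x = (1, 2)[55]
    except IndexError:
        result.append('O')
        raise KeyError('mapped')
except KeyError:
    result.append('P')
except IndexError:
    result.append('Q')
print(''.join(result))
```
OP

New KeyError raised, caught by outer KeyError handler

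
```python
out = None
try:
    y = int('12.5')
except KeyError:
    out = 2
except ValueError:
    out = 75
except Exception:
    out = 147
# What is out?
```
75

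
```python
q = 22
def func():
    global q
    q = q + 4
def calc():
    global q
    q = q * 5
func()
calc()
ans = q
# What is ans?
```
130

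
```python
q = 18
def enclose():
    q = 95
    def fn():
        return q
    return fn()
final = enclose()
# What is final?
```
95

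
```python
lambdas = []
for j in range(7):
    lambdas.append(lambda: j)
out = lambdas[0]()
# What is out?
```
6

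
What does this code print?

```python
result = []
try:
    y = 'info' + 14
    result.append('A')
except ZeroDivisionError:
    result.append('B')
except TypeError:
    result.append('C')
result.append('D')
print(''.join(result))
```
CD

TypeError is caught by its specific handler, not ZeroDivisionError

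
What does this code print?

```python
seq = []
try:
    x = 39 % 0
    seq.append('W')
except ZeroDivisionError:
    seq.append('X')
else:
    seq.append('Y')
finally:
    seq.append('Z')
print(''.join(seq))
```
XZ

Exception: except runs, else skipped, finally runs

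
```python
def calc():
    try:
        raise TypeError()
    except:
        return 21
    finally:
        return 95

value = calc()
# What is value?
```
95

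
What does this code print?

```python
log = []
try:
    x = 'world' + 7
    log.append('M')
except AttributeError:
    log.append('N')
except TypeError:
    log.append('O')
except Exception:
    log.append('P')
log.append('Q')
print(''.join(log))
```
OQ

TypeError matches before generic Exception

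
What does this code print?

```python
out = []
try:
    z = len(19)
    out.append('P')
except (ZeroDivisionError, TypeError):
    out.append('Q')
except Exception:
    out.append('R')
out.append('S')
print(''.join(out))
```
QS

TypeError matches tuple containing it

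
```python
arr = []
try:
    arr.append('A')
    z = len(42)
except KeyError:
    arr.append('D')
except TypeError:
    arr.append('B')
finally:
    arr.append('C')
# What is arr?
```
['A', 'B', 'C']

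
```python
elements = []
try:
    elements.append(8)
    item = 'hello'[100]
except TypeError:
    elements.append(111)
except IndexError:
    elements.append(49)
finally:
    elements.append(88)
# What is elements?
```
[8, 49, 88]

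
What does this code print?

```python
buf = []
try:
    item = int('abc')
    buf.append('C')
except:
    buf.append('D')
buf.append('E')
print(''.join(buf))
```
DE

Exception raised in try, caught by bare except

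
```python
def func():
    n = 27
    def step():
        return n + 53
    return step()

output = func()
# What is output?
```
80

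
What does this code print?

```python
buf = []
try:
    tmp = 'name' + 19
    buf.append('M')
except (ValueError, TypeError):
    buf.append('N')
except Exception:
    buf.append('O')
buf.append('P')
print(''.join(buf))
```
NP

TypeError matches tuple containing it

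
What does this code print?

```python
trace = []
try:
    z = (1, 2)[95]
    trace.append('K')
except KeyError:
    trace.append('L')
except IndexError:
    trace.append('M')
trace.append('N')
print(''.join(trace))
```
MN

IndexError is caught by its specific handler, not KeyError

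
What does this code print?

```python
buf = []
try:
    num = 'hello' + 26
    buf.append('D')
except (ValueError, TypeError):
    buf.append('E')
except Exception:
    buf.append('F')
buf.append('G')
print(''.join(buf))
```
EG

TypeError matches tuple containing it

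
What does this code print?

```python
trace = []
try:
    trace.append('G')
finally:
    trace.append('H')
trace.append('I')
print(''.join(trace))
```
GHI

try/finally without except, no exception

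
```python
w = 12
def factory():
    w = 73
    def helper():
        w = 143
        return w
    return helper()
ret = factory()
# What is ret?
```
143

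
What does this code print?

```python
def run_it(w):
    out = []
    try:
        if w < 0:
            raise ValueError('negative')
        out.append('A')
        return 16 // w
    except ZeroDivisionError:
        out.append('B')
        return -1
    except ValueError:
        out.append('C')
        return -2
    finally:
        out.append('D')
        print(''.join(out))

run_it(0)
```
ABD

w=0 causes ZeroDivisionError, caught, finally prints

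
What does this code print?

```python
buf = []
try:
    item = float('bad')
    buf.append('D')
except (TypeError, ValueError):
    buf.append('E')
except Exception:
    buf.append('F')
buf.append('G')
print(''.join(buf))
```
EG

ValueError matches tuple containing it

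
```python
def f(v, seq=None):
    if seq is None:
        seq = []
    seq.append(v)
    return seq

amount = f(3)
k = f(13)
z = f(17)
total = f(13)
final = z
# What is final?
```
[17]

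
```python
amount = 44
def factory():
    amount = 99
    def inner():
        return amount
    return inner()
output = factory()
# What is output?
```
99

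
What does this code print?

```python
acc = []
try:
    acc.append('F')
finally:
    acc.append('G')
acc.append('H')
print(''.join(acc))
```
FGH

try/finally without except, no exception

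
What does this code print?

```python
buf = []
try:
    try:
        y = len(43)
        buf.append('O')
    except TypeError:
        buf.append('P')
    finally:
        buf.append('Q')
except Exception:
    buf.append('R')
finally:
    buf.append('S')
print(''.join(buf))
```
PQS

Both finally blocks run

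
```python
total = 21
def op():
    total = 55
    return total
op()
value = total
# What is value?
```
21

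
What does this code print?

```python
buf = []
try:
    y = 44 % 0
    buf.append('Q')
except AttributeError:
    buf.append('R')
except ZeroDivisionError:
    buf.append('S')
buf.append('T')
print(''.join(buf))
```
ST

ZeroDivisionError is caught by its specific handler, not AttributeError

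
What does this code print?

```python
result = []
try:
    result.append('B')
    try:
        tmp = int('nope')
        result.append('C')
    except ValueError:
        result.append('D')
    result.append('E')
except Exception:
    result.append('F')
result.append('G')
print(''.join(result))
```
BDEG

Inner exception caught by inner handler, outer continues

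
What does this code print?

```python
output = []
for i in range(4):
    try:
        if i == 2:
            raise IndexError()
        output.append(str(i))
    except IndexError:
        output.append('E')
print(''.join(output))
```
01E3

Exception on i=2 caught, loop continues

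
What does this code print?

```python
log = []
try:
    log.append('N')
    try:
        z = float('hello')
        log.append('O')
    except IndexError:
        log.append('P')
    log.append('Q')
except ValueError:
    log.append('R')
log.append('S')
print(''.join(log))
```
NRS

Inner handler doesn't match, propagates to outer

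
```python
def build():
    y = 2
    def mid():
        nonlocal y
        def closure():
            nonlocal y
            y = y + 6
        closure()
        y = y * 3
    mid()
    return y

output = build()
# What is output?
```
24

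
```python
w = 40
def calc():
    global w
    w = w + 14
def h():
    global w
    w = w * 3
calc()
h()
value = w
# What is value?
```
162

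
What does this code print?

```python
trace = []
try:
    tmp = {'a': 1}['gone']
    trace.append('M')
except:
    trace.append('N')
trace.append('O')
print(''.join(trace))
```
NO

Exception raised in try, caught by bare except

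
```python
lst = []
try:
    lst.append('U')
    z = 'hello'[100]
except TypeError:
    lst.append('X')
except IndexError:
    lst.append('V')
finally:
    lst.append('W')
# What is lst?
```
['U', 'V', 'W']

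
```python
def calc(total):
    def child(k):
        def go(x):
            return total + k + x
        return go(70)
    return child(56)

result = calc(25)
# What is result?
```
151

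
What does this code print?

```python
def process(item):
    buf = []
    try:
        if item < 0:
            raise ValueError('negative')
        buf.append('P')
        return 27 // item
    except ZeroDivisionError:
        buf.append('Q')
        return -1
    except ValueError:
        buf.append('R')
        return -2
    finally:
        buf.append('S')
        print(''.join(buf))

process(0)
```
PQS

item=0 causes ZeroDivisionError, caught, finally prints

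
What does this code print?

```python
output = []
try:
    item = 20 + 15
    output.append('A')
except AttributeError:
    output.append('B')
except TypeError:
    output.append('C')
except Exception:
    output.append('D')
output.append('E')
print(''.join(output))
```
AE

No exception, try block completes normally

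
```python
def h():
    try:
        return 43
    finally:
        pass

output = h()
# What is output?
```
43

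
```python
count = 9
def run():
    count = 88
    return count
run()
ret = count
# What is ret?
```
9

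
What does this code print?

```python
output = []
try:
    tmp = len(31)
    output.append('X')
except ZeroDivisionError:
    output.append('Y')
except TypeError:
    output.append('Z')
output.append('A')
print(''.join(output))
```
ZA

TypeError is caught by its specific handler, not ZeroDivisionError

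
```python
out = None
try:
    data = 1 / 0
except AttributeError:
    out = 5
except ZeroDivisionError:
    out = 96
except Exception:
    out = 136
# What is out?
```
96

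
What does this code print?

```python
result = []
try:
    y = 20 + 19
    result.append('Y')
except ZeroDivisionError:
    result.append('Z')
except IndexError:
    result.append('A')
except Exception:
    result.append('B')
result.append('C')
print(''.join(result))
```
YC

No exception, try block completes normally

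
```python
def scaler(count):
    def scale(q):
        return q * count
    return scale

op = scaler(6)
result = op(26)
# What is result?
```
156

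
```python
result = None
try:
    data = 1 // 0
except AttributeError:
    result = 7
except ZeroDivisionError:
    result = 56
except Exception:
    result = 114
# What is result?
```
56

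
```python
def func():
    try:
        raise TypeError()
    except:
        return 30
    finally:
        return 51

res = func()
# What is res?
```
51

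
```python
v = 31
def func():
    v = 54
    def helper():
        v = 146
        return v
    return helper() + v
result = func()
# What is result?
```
200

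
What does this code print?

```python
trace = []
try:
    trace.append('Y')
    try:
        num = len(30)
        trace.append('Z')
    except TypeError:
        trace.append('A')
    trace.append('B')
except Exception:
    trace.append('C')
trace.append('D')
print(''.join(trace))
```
YABD

Inner exception caught by inner handler, outer continues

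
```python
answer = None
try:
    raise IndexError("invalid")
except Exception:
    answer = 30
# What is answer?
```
30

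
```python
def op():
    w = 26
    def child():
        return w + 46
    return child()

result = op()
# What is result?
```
72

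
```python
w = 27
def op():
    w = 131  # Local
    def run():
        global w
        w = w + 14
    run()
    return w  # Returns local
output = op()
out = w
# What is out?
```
41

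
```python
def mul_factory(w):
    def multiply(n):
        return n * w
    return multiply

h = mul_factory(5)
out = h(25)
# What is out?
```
125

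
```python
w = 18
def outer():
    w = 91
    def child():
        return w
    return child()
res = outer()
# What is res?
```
91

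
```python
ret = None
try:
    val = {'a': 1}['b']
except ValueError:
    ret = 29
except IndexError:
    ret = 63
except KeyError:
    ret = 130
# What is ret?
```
130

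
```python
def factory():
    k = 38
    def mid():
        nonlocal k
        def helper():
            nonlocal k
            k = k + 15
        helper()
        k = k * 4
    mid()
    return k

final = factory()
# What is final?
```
212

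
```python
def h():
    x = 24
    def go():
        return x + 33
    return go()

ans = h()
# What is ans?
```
57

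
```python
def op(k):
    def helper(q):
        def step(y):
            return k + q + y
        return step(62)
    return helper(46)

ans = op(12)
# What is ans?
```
120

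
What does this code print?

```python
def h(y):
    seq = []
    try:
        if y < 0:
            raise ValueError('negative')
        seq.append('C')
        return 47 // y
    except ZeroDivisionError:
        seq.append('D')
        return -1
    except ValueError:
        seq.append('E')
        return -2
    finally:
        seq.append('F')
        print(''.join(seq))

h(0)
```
CDF

y=0 causes ZeroDivisionError, caught, finally prints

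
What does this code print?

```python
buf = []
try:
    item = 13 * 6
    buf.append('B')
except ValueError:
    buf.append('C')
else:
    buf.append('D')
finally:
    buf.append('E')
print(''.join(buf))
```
BDE

else runs before finally when no exception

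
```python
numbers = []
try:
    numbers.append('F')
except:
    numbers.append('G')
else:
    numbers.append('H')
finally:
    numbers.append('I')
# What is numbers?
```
['F', 'H', 'I']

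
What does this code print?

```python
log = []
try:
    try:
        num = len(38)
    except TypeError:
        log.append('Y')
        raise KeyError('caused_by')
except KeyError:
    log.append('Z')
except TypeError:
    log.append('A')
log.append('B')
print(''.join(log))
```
YZB

KeyError raised and caught, original TypeError not re-raised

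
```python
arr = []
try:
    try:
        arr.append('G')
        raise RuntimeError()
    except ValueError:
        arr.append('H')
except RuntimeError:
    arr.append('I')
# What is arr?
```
['G', 'I']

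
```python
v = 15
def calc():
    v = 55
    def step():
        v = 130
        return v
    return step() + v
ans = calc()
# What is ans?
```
185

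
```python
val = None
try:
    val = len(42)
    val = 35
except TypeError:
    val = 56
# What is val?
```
56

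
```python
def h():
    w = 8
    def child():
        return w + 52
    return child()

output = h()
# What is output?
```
60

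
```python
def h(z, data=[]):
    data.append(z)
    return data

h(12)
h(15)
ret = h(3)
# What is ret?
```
[12, 15, 3]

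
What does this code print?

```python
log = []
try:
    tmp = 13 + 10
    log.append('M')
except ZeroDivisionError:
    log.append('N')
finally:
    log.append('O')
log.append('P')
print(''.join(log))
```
MOP

finally runs after normal execution too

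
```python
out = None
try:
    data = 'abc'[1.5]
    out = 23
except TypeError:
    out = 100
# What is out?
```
100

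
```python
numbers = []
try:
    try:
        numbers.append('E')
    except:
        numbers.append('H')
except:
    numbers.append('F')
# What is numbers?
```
['E']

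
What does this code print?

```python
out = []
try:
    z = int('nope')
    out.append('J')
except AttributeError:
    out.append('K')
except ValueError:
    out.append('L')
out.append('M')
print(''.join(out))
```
LM

ValueError is caught by its specific handler, not AttributeError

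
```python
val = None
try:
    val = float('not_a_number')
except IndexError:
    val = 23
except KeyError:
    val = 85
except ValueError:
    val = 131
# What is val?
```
131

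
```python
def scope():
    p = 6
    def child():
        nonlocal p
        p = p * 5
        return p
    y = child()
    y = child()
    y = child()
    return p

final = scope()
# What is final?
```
750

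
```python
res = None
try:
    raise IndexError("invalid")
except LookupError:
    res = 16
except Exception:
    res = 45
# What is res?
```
16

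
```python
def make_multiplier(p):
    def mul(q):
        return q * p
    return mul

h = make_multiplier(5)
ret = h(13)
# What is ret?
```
65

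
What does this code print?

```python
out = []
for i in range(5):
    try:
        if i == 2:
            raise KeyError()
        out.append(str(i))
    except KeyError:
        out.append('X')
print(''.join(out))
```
01X34

Exception on i=2 caught, loop continues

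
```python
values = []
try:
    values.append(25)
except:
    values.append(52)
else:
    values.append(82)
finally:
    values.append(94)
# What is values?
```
[25, 82, 94]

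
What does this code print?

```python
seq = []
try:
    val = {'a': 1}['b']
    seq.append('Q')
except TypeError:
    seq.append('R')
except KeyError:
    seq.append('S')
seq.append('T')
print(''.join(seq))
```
ST

KeyError is caught by its specific handler, not TypeError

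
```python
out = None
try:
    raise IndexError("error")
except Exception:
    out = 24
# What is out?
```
24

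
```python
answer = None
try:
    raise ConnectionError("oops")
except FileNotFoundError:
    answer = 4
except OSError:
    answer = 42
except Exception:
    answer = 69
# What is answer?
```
42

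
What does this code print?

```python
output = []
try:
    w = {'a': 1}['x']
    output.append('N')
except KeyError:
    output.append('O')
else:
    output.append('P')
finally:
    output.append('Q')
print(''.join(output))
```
OQ

Exception: except runs, else skipped, finally runs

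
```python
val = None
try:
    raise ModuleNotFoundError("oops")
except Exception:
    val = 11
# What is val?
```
11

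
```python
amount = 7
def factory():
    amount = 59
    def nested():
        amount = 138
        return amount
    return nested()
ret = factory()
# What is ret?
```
138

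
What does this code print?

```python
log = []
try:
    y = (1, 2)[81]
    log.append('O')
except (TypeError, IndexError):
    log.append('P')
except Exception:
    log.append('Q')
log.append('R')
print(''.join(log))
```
PR

IndexError matches tuple containing it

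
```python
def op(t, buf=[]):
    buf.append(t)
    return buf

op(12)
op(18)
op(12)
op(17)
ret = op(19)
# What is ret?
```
[12, 18, 12, 17, 19]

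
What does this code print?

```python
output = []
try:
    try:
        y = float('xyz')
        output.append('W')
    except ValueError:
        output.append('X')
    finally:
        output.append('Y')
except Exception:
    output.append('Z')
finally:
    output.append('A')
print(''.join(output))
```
XYA

Both finally blocks run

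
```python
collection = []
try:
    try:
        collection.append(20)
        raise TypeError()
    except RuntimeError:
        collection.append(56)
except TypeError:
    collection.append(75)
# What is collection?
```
[20, 75]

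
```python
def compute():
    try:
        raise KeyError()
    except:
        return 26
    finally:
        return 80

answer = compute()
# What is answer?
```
80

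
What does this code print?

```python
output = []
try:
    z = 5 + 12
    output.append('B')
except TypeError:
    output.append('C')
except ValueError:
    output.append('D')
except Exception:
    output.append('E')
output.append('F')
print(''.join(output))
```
BF

No exception, try block completes normally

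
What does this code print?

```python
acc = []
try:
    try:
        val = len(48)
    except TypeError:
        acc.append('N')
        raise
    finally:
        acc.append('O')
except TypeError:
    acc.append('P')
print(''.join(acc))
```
NOP

finally runs before re-raised exception propagates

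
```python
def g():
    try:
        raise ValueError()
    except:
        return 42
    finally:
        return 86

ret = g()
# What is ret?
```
86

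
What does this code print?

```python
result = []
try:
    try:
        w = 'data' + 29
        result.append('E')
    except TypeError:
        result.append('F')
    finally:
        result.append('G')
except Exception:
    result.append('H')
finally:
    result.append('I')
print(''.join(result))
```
FGI

Both finally blocks run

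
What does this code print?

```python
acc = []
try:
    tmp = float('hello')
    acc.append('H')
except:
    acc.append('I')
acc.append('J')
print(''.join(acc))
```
IJ

Exception raised in try, caught by bare except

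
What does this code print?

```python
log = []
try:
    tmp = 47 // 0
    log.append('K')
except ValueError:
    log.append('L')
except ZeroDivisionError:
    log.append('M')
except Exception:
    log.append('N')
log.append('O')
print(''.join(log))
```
MO

ZeroDivisionError matches before generic Exception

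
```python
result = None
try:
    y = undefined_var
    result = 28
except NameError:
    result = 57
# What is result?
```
57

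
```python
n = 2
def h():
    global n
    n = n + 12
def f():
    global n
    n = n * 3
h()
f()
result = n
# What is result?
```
42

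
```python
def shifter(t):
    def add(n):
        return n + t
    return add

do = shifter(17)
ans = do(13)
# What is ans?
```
30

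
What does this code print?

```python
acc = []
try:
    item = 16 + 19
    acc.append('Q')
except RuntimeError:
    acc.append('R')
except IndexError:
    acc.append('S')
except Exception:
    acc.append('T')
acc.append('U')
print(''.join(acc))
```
QU

No exception, try block completes normally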